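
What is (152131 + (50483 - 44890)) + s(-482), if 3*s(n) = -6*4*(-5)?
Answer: 157764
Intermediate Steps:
s(n) = 40 (s(n) = (-6*4*(-5))/3 = (-24*(-5))/3 = (⅓)*120 = 40)
(152131 + (50483 - 44890)) + s(-482) = (152131 + (50483 - 44890)) + 40 = (152131 + 5593) + 40 = 157724 + 40 = 157764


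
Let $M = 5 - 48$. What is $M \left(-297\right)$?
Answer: $12771$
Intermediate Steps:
$M = -43$ ($M = 5 - 48 = -43$)
$M \left(-297\right) = \left(-43\right) \left(-297\right) = 12771$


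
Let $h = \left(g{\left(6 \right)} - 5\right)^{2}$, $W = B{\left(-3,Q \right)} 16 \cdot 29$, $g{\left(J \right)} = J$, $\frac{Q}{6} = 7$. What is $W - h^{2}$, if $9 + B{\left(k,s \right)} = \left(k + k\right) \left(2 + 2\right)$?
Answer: $-15313$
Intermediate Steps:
$Q = 42$ ($Q = 6 \cdot 7 = 42$)
$B{\left(k,s \right)} = -9 + 8 k$ ($B{\left(k,s \right)} = -9 + \left(k + k\right) \left(2 + 2\right) = -9 + 2 k 4 = -9 + 8 k$)
$W = -15312$ ($W = \left(-9 + 8 \left(-3\right)\right) 16 \cdot 29 = \left(-9 - 24\right) 16 \cdot 29 = \left(-33\right) 16 \cdot 29 = \left(-528\right) 29 = -15312$)
$h = 1$ ($h = \left(6 - 5\right)^{2} = 1^{2} = 1$)
$W - h^{2} = -15312 - 1^{2} = -15312 - 1 = -15313$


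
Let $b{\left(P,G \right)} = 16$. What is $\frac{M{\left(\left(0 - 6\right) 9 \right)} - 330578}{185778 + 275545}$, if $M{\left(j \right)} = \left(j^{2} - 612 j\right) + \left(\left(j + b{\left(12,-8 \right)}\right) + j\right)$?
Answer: $- \frac{294706}{461323} \approx -0.63883$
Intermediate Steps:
$M{\left(j \right)} = 16 + j^{2} - 610 j$ ($M{\left(j \right)} = \left(j^{2} - 612 j\right) + \left(\left(j + 16\right) + j\right) = \left(j^{2} - 612 j\right) + \left(\left(16 + j\right) + j\right) = \left(j^{2} - 612 j\right) + \left(16 + 2 j\right) = 16 + j^{2} - 610 j$)
$\frac{M{\left(\left(0 - 6\right) 9 \right)} - 330578}{185778 + 275545} = \frac{\left(16 + \left(\left(0 - 6\right) 9\right)^{2} - 610 \left(0 - 6\right) 9\right) - 330578}{185778 + 275545} = \frac{\left(16 + \left(\left(-6\right) 9\right)^{2} - 610 \left(\left(-6\right) 9\right)\right) - 330578}{461323} = \left(\left(16 + \left(-54\right)^{2} - -32940\right) - 330578\right) \frac{1}{461323} = \left(\left(16 + 2916 + 32940\right) - 330578\right) \frac{1}{461323} = \left(35872 - 330578\right) \frac{1}{461323} = \left(-294706\right) \frac{1}{461323} = - \frac{294706}{461323}$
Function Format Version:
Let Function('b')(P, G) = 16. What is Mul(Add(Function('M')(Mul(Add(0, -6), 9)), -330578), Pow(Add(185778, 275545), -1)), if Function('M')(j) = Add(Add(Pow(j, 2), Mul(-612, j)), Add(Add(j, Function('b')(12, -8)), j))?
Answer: Rational(-294706, 461323) ≈ -0.63883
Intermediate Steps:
Function('M')(j) = Add(16, Pow(j, 2), Mul(-610, j)) (Function('M')(j) = Add(Add(Pow(j, 2), Mul(-612, j)), Add(Add(j, 16), j)) = Add(Add(Pow(j, 2), Mul(-612, j)), Add(Add(16, j), j)) = Add(Add(Pow(j, 2), Mul(-612, j)), Add(16, Mul(2, j))) = Add(16, Pow(j, 2), Mul(-610, j)))
Mul(Add(Function('M')(Mul(Add(0, -6), 9)), -330578), Pow(Add(185778, 275545), -1)) = Mul(Add(Add(16, Pow(Mul(Add(0, -6), 9), 2), Mul(-610, Mul(Add(0, -6), 9))), -330578), Pow(Add(185778, 275545), -1)) = Mul(Add(Add(16, Pow(Mul(-6, 9), 2), Mul(-610, Mul(-6, 9))), -330578), Pow(461323, -1)) = Mul(Add(Add(16, Pow(-54, 2), Mul(-610, -54)), -330578), Rational(1, 461323)) = Mul(Add(Add(16, 2916, 32940), -330578), Rational(1, 461323)) = Mul(Add(35872, -330578), Rational(1, 461323)) = Mul(-294706, Rational(1, 461323)) = Rational(-294706, 461323)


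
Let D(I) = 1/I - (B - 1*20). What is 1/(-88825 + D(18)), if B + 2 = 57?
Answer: -18/1599479 ≈ -1.1254e-5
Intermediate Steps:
B = 55 (B = -2 + 57 = 55)
D(I) = -35 + 1/I (D(I) = 1/I - (55 - 1*20) = 1/I - (55 - 20) = 1/I - 1*35 = 1/I - 35 = -35 + 1/I)
1/(-88825 + D(18)) = 1/(-88825 + (-35 + 1/18)) = 1/(-88825 - 629/18) = 1/(-1599479/18) = -18/1599479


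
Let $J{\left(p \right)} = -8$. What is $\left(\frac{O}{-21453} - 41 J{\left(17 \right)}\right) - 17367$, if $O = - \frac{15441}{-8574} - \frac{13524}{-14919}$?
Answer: $- \frac{5195326220298173}{304907927802} \approx -17039.0$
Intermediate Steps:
$O = \frac{38479895}{14212834}$ ($O = \left(-15441\right) \left(- \frac{1}{8574}\right) - - \frac{4508}{4973} = \frac{5147}{2858} + \frac{4508}{4973} = \frac{38479895}{14212834} \approx 2.7074$)
$\left(\frac{O}{-21453} - 41 J{\left(17 \right)}\right) - 17367 = \left(\frac{38479895}{14212834 \left(-21453\right)} - -328\right) - 17367 = \left(\frac{38479895}{14212834} \left(- \frac{1}{21453}\right) + 328\right) - 17367 = \left(- \frac{38479895}{304907927802} + 328\right) - 17367 = \frac{100009761839161}{304907927802} - 17367 = - \frac{5195326220298173}{304907927802}$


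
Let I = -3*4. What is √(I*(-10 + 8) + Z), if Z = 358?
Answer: √382 ≈ 19.545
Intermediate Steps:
I = -12
√(I*(-10 + 8) + Z) = √(-12*(-10 + 8) + 358) = √(-12*(-2) + 358) = √(24 + 358) = √382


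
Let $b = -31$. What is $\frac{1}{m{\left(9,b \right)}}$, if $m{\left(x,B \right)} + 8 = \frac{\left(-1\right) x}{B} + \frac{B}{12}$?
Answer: $- \frac{372}{3829} \approx -0.097153$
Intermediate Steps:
$m{\left(x,B \right)} = -8 + \frac{B}{12} - \frac{x}{B}$ ($m{\left(x,B \right)} = -8 + \left(\frac{\left(-1\right) x}{B} + \frac{B}{12}\right) = -8 + \left(- \frac{x}{B} + B \frac{1}{12}\right) = -8 + \left(- \frac{x}{B} + \frac{B}{12}\right) = -8 + \left(\frac{B}{12} - \frac{x}{B}\right) = -8 + \frac{B}{12} - \frac{x}{B}$)
$\frac{1}{m{\left(9,b \right)}} = \frac{1}{-8 + \frac{1}{12} \left(-31\right) - \frac{9}{-31}} = \frac{1}{-8 - \frac{31}{12} - 9 \left(- \frac{1}{31}\right)} = \frac{1}{-8 - \frac{31}{12} + \frac{9}{31}} = \frac{1}{- \frac{3829}{372}} = - \frac{372}{3829}$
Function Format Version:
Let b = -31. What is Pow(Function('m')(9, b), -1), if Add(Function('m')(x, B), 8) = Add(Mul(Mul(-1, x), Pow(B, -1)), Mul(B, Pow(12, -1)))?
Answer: Rational(-372, 3829) ≈ -0.097153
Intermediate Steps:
Function('m')(x, B) = Add(-8, Mul(Rational(1, 12), B), Mul(-1, x, Pow(B, -1))) (Function('m')(x, B) = Add(-8, Add(Mul(Mul(-1, x), Pow(B, -1)), Mul(B, Pow(12, -1)))) = Add(-8, Add(Mul(-1, x, Pow(B, -1)), Mul(B, Rational(1, 12)))) = Add(-8, Add(Mul(-1, x, Pow(B, -1)), Mul(Rational(1, 12), B))) = Add(-8, Add(Mul(Rational(1, 12), B), Mul(-1, x, Pow(B, -1)))) = Add(-8, Mul(Rational(1, 12), B), Mul(-1, x, Pow(B, -1))))
Pow(Function('m')(9, b), -1) = Pow(Add(-8, Mul(Rational(1, 12), -31), Mul(-1, 9, Pow(-31, -1))), -1) = Pow(Add(-8, Rational(-31, 12), Mul(-1, 9, Rational(-1, 31))), -1) = Pow(Add(-8, Rational(-31, 12), Rational(9, 31)), -1) = Pow(Rational(-3829, 372), -1) = Rational(-372, 3829)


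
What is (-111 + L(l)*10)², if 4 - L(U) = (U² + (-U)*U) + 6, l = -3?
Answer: 17161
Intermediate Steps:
L(U) = -2 (L(U) = 4 - ((U² + (-U)*U) + 6) = 4 - ((U² - U²) + 6) = 4 - (0 + 6) = 4 - 1*6 = 4 - 6 = -2)
(-111 + L(l)*10)² = (-111 - 2*10)² = (-111 - 20)² = (-131)² = 17161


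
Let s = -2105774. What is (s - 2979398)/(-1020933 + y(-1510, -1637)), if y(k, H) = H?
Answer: 2542586/511285 ≈ 4.9729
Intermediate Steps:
(s - 2979398)/(-1020933 + y(-1510, -1637)) = (-2105774 - 2979398)/(-1020933 - 1637) = -5085172/(-1022570) = -5085172*(-1/1022570) = 2542586/511285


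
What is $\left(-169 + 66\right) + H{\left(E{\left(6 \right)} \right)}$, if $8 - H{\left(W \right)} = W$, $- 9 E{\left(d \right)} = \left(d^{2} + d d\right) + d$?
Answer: $- \frac{259}{3} \approx -86.333$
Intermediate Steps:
$E{\left(d \right)} = - \frac{2 d^{2}}{9} - \frac{d}{9}$ ($E{\left(d \right)} = - \frac{\left(d^{2} + d d\right) + d}{9} = - \frac{\left(d^{2} + d^{2}\right) + d}{9} = - \frac{2 d^{2} + d}{9} = - \frac{d + 2 d^{2}}{9} = - \frac{2 d^{2}}{9} - \frac{d}{9}$)
$H{\left(W \right)} = 8 - W$
$\left(-169 + 66\right) + H{\left(E{\left(6 \right)} \right)} = \left(-169 + 66\right) - \left(-8 - \frac{2 \left(1 + 2 \cdot 6\right)}{3}\right) = -103 - \left(-8 - \frac{2 \left(1 + 12\right)}{3}\right) = -103 - \left(-8 - \frac{2}{3} \cdot 13\right) = -103 + \left(8 - - \frac{26}{3}\right) = -103 + \left(8 + \frac{26}{3}\right) = -103 + \frac{50}{3} = - \frac{259}{3}$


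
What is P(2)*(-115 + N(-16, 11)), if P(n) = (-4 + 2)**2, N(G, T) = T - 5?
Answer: -436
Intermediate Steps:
N(G, T) = -5 + T
P(n) = 4 (P(n) = (-2)**2 = 4)
P(2)*(-115 + N(-16, 11)) = 4*(-115 + (-5 + 11)) = 4*(-115 + 6) = 4*(-109) = -436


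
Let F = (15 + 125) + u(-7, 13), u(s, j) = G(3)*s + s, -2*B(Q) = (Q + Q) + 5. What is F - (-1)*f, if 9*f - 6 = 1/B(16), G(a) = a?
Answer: 37516/333 ≈ 112.66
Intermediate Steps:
B(Q) = -5/2 - Q (B(Q) = -((Q + Q) + 5)/2 = -(2*Q + 5)/2 = -(5 + 2*Q)/2 = -5/2 - Q)
u(s, j) = 4*s (u(s, j) = 3*s + s = 4*s)
f = 220/333 (f = ⅔ + 1/(9*(-5/2 - 1*16)) = ⅔ + 1/(9*(-5/2 - 16)) = ⅔ + 1/(9*(-37/2)) = ⅔ + (⅑)*(-2/37) = ⅔ - 2/333 = 220/333 ≈ 0.66066)
F = 112 (F = (15 + 125) + 4*(-7) = 140 - 28 = 112)
F - (-1)*f = 112 - (-1)*220/333 = 112 - 1*(-220/333) = 112 + 220/333 = 37516/333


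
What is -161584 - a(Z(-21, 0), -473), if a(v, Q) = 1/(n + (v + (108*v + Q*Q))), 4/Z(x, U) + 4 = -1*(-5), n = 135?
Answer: -36243291201/224300 ≈ -1.6158e+5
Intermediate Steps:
Z(x, U) = 4 (Z(x, U) = 4/(-4 - 1*(-5)) = 4/(-4 + 5) = 4/1 = 4*1 = 4)
a(v, Q) = 1/(135 + Q**2 + 109*v) (a(v, Q) = 1/(135 + (v + (108*v + Q*Q))) = 1/(135 + (v + (108*v + Q**2))) = 1/(135 + (v + (Q**2 + 108*v))) = 1/(135 + (Q**2 + 109*v)) = 1/(135 + Q**2 + 109*v))
-161584 - a(Z(-21, 0), -473) = -161584 - 1/(135 + (-473)**2 + 109*4) = -161584 - 1/(135 + 223729 + 436) = -161584 - 1/224300 = -36243291201/224300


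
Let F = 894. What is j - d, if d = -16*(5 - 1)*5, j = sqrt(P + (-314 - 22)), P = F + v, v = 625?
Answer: 320 + 13*sqrt(7) ≈ 354.39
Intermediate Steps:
P = 1519 (P = 894 + 625 = 1519)
j = 13*sqrt(7) (j = sqrt(1519 + (-314 - 22)) = sqrt(1519 - 336) = sqrt(1183) = 13*sqrt(7) ≈ 34.395)
d = -320 (d = -64*5 = -16*20 = -320)
j - d = 13*sqrt(7) - 1*(-320) = 13*sqrt(7) + 320 = 320 + 13*sqrt(7)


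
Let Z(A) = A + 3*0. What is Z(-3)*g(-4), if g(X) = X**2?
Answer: -48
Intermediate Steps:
Z(A) = A (Z(A) = A + 0 = A)
Z(-3)*g(-4) = -3*(-4)**2 = -3*16 = -48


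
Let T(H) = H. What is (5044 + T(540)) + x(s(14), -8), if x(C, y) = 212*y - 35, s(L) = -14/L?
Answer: 3853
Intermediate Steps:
x(C, y) = -35 + 212*y
(5044 + T(540)) + x(s(14), -8) = (5044 + 540) + (-35 + 212*(-8)) = 5584 + (-35 - 1696) = 5584 - 1731 = 3853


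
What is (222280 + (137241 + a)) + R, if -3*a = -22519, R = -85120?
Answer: 845722/3 ≈ 2.8191e+5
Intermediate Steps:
a = 22519/3 (a = -⅓*(-22519) = 22519/3 ≈ 7506.3)
(222280 + (137241 + a)) + R = (222280 + (137241 + 22519/3)) - 85120 = (222280 + 434242/3) - 85120 = 1101082/3 - 85120 = 845722/3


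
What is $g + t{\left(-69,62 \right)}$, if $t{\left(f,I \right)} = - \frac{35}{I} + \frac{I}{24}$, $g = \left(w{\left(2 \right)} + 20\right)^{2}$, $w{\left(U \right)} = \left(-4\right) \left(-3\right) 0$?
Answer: $\frac{149551}{372} \approx 402.02$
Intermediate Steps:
$w{\left(U \right)} = 0$ ($w{\left(U \right)} = 12 \cdot 0 = 0$)
$g = 400$ ($g = \left(0 + 20\right)^{2} = 20^{2} = 400$)
$t{\left(f,I \right)} = - \frac{35}{I} + \frac{I}{24}$ ($t{\left(f,I \right)} = - \frac{35}{I} + I \frac{1}{24} = - \frac{35}{I} + \frac{I}{24}$)
$g + t{\left(-69,62 \right)} = 400 + \left(- \frac{35}{62} + \frac{1}{24} \cdot 62\right) = 400 + \left(\left(-35\right) \frac{1}{62} + \frac{31}{12}\right) = 400 + \left(- \frac{35}{62} + \frac{31}{12}\right) = 400 + \frac{751}{372} = \frac{149551}{372}$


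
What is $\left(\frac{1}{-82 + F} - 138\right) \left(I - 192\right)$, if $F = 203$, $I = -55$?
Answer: $\frac{4124159}{121} \approx 34084.0$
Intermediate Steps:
$\left(\frac{1}{-82 + F} - 138\right) \left(I - 192\right) = \left(\frac{1}{-82 + 203} - 138\right) \left(-55 - 192\right) = \left(\frac{1}{121} - 138\right) \left(-247\right) = \left(- \frac{16697}{121}\right) \left(-247\right) = \frac{4124159}{121}$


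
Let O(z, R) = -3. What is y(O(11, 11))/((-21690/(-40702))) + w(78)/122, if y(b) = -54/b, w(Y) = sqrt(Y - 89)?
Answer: 40702/1205 + I*sqrt(11)/122 ≈ 33.778 + 0.027185*I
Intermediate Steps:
w(Y) = sqrt(-89 + Y)
y(O(11, 11))/((-21690/(-40702))) + w(78)/122 = (-54/(-3))/((-21690/(-40702))) + sqrt(-89 + 78)/122 = (-54*(-1/3))/((-21690*(-1/40702))) + sqrt(-11)*(1/122) = 18/(10845/20351) + (I*sqrt(11))*(1/122) = 18*(20351/10845) + I*sqrt(11)/122 = 40702/1205 + I*sqrt(11)/122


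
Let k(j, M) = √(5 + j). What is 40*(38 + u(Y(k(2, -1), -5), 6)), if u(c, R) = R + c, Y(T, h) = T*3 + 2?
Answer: 1840 + 120*√7 ≈ 2157.5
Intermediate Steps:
Y(T, h) = 2 + 3*T (Y(T, h) = 3*T + 2 = 2 + 3*T)
40*(38 + u(Y(k(2, -1), -5), 6)) = 40*(38 + (6 + (2 + 3*√(5 + 2)))) = 40*(38 + (6 + (2 + 3*√7))) = 40*(38 + (8 + 3*√7)) = 40*(46 + 3*√7) = 1840 + 120*√7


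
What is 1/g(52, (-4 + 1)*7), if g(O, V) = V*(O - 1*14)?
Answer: -1/798 ≈ -0.0012531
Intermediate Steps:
g(O, V) = V*(-14 + O) (g(O, V) = V*(O - 14) = V*(-14 + O))
1/g(52, (-4 + 1)*7) = 1/(((-4 + 1)*7)*(-14 + 52)) = 1/(-3*7*38) = 1/(-21*38) = 1/(-798) = -1/798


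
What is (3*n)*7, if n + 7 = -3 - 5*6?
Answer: -840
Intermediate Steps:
n = -40 (n = -7 + (-3 - 5*6) = -7 + (-3 - 30) = -7 - 33 = -40)
(3*n)*7 = (3*(-40))*7 = -120*7 = -840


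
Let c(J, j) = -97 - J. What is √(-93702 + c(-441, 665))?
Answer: I*√93358 ≈ 305.55*I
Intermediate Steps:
√(-93702 + c(-441, 665)) = √(-93702 + (-97 - 1*(-441))) = √(-93702 + (-97 + 441)) = √(-93702 + 344) = √(-93358) = I*√93358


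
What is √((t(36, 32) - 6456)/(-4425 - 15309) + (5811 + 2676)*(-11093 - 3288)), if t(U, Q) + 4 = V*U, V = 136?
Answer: I*√22462488746841/429 ≈ 11048.0*I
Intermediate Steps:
t(U, Q) = -4 + 136*U
√((t(36, 32) - 6456)/(-4425 - 15309) + (5811 + 2676)*(-11093 - 3288)) = √(((-4 + 136*36) - 6456)/(-4425 - 15309) + (5811 + 2676)*(-11093 - 3288)) = √(((-4 + 4896) - 6456)/(-19734) + 8487*(-14381)) = √((4892 - 6456)*(-1/19734) - 122051547) = √(-1564*(-1/19734) - 122051547) = √(34/429 - 122051547) = √(-52360113629/429) = I*√22462488746841/429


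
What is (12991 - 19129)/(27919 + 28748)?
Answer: -2046/18889 ≈ -0.10832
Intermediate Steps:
(12991 - 19129)/(27919 + 28748) = -6138/56667 = -6138*1/56667 = -2046/18889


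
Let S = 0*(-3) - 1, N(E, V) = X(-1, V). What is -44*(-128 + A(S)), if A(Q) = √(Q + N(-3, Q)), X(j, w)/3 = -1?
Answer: 5632 - 88*I ≈ 5632.0 - 88.0*I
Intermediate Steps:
X(j, w) = -3 (X(j, w) = 3*(-1) = -3)
N(E, V) = -3
S = -1 (S = 0 - 1 = -1)
A(Q) = √(-3 + Q) (A(Q) = √(Q - 3) = √(-3 + Q))
-44*(-128 + A(S)) = -44*(-128 + √(-3 - 1)) = -44*(-128 + √(-4)) = -44*(-128 + 2*I) = 5632 - 88*I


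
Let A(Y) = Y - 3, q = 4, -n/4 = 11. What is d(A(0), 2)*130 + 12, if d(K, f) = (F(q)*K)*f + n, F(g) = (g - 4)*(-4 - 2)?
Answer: -5708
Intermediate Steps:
n = -44 (n = -4*11 = -44)
A(Y) = -3 + Y
F(g) = 24 - 6*g (F(g) = (-4 + g)*(-6) = 24 - 6*g)
d(K, f) = -44 (d(K, f) = ((24 - 6*4)*K)*f - 44 = ((24 - 24)*K)*f - 44 = (0*K)*f - 44 = 0*f - 44 = 0 - 44 = -44)
d(A(0), 2)*130 + 12 = -44*130 + 12 = -5720 + 12 = -5708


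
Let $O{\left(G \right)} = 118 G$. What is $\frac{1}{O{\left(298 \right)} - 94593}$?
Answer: $- \frac{1}{59429} \approx -1.6827 \cdot 10^{-5}$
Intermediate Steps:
$\frac{1}{O{\left(298 \right)} - 94593} = \frac{1}{118 \cdot 298 - 94593} = \frac{1}{35164 - 94593} = \frac{1}{-59429} = - \frac{1}{59429}$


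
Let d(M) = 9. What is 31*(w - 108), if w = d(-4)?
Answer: -3069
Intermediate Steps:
w = 9
31*(w - 108) = 31*(9 - 108) = 31*(-99) = -3069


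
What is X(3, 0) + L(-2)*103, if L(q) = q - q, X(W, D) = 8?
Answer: 8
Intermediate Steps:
L(q) = 0
X(3, 0) + L(-2)*103 = 8 + 0*103 = 8 + 0 = 8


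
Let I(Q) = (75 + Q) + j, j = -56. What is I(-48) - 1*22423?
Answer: -22452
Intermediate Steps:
I(Q) = 19 + Q (I(Q) = (75 + Q) - 56 = 19 + Q)
I(-48) - 1*22423 = (19 - 48) - 1*22423 = -29 - 22423 = -22452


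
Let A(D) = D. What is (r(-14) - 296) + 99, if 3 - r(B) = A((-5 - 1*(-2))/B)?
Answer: -2719/14 ≈ -194.21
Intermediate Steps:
r(B) = 3 + 3/B (r(B) = 3 - (-5 - 1*(-2))/B = 3 - (-5 + 2)/B = 3 - (-3)/B = 3 + 3/B)
(r(-14) - 296) + 99 = ((3 + 3/(-14)) - 296) + 99 = ((3 + 3*(-1/14)) - 296) + 99 = ((3 - 3/14) - 296) + 99 = (39/14 - 296) + 99 = -4105/14 + 99 = -2719/14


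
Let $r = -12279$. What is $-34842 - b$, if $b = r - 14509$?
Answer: $-8054$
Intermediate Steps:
$b = -26788$ ($b = -12279 - 14509 = -26788$)
$-34842 - b = -34842 - -26788 = -34842 + 26788 = -8054$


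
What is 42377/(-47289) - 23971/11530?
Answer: -1622171429/545242170 ≈ -2.9751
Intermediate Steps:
42377/(-47289) - 23971/11530 = 42377*(-1/47289) - 23971*1/11530 = -42377/47289 - 23971/11530 = -1622171429/545242170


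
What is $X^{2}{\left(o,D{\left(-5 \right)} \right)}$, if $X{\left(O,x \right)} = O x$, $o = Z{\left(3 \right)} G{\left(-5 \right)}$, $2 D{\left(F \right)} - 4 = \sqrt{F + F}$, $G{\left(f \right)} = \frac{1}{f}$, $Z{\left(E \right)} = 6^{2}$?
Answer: $\frac{1944}{25} + \frac{2592 i \sqrt{10}}{25} \approx 77.76 + 327.86 i$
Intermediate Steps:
$Z{\left(E \right)} = 36$
$D{\left(F \right)} = 2 + \frac{\sqrt{2} \sqrt{F}}{2}$ ($D{\left(F \right)} = 2 + \frac{\sqrt{F + F}}{2} = 2 + \frac{\sqrt{2 F}}{2} = 2 + \frac{\sqrt{2} \sqrt{F}}{2}$)
$o = - \frac{36}{5}$ ($o = \frac{36}{-5} = 36 \left(- \frac{1}{5}\right) = - \frac{36}{5} \approx -7.2$)
$X^{2}{\left(o,D{\left(-5 \right)} \right)} = \left(- \frac{36 \left(2 + \frac{\sqrt{2} \sqrt{-5}}{2}\right)}{5}\right)^{2} = \left(- \frac{36 \left(2 + \frac{\sqrt{2} i \sqrt{5}}{2}\right)}{5}\right)^{2} = \left(- \frac{36 \left(2 + \frac{i \sqrt{10}}{2}\right)}{5}\right)^{2} = \left(- \frac{72}{5} - \frac{18 i \sqrt{10}}{5}\right)^{2}$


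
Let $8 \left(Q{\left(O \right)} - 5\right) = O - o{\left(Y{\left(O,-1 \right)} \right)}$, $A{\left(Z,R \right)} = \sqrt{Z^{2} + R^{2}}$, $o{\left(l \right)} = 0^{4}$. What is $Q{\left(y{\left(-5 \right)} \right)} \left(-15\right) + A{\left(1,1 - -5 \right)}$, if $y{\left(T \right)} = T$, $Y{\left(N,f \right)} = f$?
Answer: $- \frac{525}{8} + \sqrt{37} \approx -59.542$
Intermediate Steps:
$o{\left(l \right)} = 0$
$A{\left(Z,R \right)} = \sqrt{R^{2} + Z^{2}}$
$Q{\left(O \right)} = 5 + \frac{O}{8}$ ($Q{\left(O \right)} = 5 + \frac{O - 0}{8} = 5 + \frac{O + 0}{8} = 5 + \frac{O}{8}$)
$Q{\left(y{\left(-5 \right)} \right)} \left(-15\right) + A{\left(1,1 - -5 \right)} = \left(5 + \frac{1}{8} \left(-5\right)\right) \left(-15\right) + \sqrt{\left(1 - -5\right)^{2} + 1^{2}} = \left(5 - \frac{5}{8}\right) \left(-15\right) + \sqrt{\left(1 + 5\right)^{2} + 1} = \frac{35}{8} \left(-15\right) + \sqrt{6^{2} + 1} = - \frac{525}{8} + \sqrt{36 + 1} = - \frac{525}{8} + \sqrt{37}$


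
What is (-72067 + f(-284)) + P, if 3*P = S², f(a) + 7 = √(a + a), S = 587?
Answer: 128347/3 + 2*I*√142 ≈ 42782.0 + 23.833*I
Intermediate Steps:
f(a) = -7 + √2*√a (f(a) = -7 + √(a + a) = -7 + √(2*a) = -7 + √2*√a)
P = 344569/3 (P = (⅓)*587² = (⅓)*344569 = 344569/3 ≈ 1.1486e+5)
(-72067 + f(-284)) + P = (-72067 + (-7 + √2*√(-284))) + 344569/3 = (-72067 + (-7 + √2*(2*I*√71))) + 344569/3 = (-72067 + (-7 + 2*I*√142)) + 344569/3 = (-72074 + 2*I*√142) + 344569/3 = 128347/3 + 2*I*√142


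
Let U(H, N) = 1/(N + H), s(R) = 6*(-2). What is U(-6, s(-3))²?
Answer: 1/324 ≈ 0.0030864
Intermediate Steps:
s(R) = -12
U(H, N) = 1/(H + N)
U(-6, s(-3))² = (1/(-6 - 12))² = (1/(-18))² = (-1/18)² = 1/324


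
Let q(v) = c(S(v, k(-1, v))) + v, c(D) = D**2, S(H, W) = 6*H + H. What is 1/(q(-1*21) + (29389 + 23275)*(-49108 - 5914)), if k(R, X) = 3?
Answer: -1/2897657020 ≈ -3.4511e-10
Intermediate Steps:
S(H, W) = 7*H
q(v) = v + 49*v**2 (q(v) = (7*v)**2 + v = 49*v**2 + v = v + 49*v**2)
1/(q(-1*21) + (29389 + 23275)*(-49108 - 5914)) = 1/((-1*21)*(1 + 49*(-1*21)) + (29389 + 23275)*(-49108 - 5914)) = 1/(-21*(1 + 49*(-21)) + 52664*(-55022)) = 1/(-21*(1 - 1029) - 2897678608) = 1/(-21*(-1028) - 2897678608) = 1/(21588 - 2897678608) = 1/(-2897657020) = -1/2897657020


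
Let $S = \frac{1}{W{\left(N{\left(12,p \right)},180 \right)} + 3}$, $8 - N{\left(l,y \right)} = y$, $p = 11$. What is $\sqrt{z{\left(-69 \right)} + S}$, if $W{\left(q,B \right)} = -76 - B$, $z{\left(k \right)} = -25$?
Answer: $\frac{i \sqrt{1600478}}{253} \approx 5.0004 i$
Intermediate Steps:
$N{\left(l,y \right)} = 8 - y$
$S = - \frac{1}{253}$ ($S = \frac{1}{\left(-76 - 180\right) + 3} = \frac{1}{-256 + 3} = \frac{1}{-253} = - \frac{1}{253} \approx -0.0039526$)
$\sqrt{z{\left(-69 \right)} + S} = \sqrt{-25 - \frac{1}{253}} = \sqrt{- \frac{6326}{253}} = \frac{i \sqrt{1600478}}{253}$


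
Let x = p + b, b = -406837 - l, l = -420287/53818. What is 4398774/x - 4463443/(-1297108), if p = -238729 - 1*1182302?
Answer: 132008279262784235/127598822471100596 ≈ 1.0346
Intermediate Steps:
l = -420287/53818 (l = -420287*1/53818 = -420287/53818 ≈ -7.8094)
p = -1421031 (p = -238729 - 1182302 = -1421031)
b = -21894733379/53818 (b = -406837 - 1*(-420287/53818) = -406837 + 420287/53818 = -21894733379/53818 ≈ -4.0683e+5)
x = -98371779737/53818 (x = -1421031 - 21894733379/53818 = -98371779737/53818 ≈ -1.8279e+6)
4398774/x - 4463443/(-1297108) = 4398774/(-98371779737/53818) - 4463443/(-1297108) = 4398774*(-53818/98371779737) - 4463443*(-1/1297108) = -236733219132/98371779737 + 4463443/1297108 = 132008279262784235/127598822471100596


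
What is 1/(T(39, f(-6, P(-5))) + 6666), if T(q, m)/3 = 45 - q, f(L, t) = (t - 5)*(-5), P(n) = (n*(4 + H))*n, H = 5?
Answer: 1/6684 ≈ 0.00014961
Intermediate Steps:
P(n) = 9*n² (P(n) = (n*(4 + 5))*n = (n*9)*n = (9*n)*n = 9*n²)
f(L, t) = 25 - 5*t (f(L, t) = (-5 + t)*(-5) = 25 - 5*t)
T(q, m) = 135 - 3*q (T(q, m) = 3*(45 - q) = 135 - 3*q)
1/(T(39, f(-6, P(-5))) + 6666) = 1/((135 - 3*39) + 6666) = 1/((135 - 117) + 6666) = 1/(18 + 6666) = 1/6684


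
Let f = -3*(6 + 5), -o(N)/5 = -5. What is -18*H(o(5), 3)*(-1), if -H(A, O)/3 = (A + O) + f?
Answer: 270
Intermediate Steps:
o(N) = 25 (o(N) = -5*(-5) = 25)
f = -33 (f = -3*11 = -33)
H(A, O) = 99 - 3*A - 3*O (H(A, O) = -3*((A + O) - 33) = -3*(-33 + A + O) = 99 - 3*A - 3*O)
-18*H(o(5), 3)*(-1) = -18*(99 - 3*25 - 3*3)*(-1) = -18*(99 - 75 - 9)*(-1) = -18*15*(-1) = -270*(-1) = 270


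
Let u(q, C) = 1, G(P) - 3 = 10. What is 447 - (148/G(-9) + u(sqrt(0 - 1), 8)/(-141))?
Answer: 798496/1833 ≈ 435.62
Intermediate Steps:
G(P) = 13 (G(P) = 3 + 10 = 13)
447 - (148/G(-9) + u(sqrt(0 - 1), 8)/(-141)) = 447 - (148/13 + 1/(-141)) = 447 - (148*(1/13) + 1*(-1/141)) = 447 - (148/13 - 1/141) = 447 - 1*20855/1833 = 447 - 20855/1833 = 798496/1833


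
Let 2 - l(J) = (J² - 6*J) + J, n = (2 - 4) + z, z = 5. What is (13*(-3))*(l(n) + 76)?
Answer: -3276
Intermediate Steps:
n = 3 (n = (2 - 4) + 5 = -2 + 5 = 3)
l(J) = 2 - J² + 5*J (l(J) = 2 - ((J² - 6*J) + J) = 2 - (J² - 5*J) = 2 + (-J² + 5*J) = 2 - J² + 5*J)
(13*(-3))*(l(n) + 76) = (13*(-3))*((2 - 1*3² + 5*3) + 76) = -39*((2 - 1*9 + 15) + 76) = -39*((2 - 9 + 15) + 76) = -39*(8 + 76) = -39*84 = -3276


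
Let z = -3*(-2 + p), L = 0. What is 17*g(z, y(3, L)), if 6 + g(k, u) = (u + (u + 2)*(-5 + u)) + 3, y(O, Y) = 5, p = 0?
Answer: 34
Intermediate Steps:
z = 6 (z = -3*(-2 + 0) = -3*(-2) = 6)
g(k, u) = -3 + u + (-5 + u)*(2 + u) (g(k, u) = -6 + ((u + (u + 2)*(-5 + u)) + 3) = -6 + ((u + (2 + u)*(-5 + u)) + 3) = -6 + ((u + (-5 + u)*(2 + u)) + 3) = -6 + (3 + u + (-5 + u)*(2 + u)) = -3 + u + (-5 + u)*(2 + u))
17*g(z, y(3, L)) = 17*(-13 + 5**2 - 2*5) = 17*(-13 + 25 - 10) = 17*2 = 34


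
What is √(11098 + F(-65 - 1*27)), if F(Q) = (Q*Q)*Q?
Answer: I*√767590 ≈ 876.12*I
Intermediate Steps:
F(Q) = Q³ (F(Q) = Q²*Q = Q³)
√(11098 + F(-65 - 1*27)) = √(11098 + (-65 - 1*27)³) = √(11098 + (-65 - 27)³) = √(11098 + (-92)³) = √(11098 - 778688) = √(-767590) = I*√767590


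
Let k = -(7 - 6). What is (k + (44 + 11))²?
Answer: 2916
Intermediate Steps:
k = -1 (k = -1*1 = -1)
(k + (44 + 11))² = (-1 + (44 + 11))² = (-1 + 55)² = 54² = 2916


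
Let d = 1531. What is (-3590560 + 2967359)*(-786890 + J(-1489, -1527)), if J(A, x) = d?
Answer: 489436514159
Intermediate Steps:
J(A, x) = 1531
(-3590560 + 2967359)*(-786890 + J(-1489, -1527)) = (-3590560 + 2967359)*(-786890 + 1531) = -623201*(-785359) = 489436514159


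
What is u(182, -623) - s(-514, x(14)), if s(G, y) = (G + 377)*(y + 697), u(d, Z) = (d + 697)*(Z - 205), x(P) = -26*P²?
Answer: -1330475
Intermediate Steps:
u(d, Z) = (-205 + Z)*(697 + d) (u(d, Z) = (697 + d)*(-205 + Z) = (-205 + Z)*(697 + d))
s(G, y) = (377 + G)*(697 + y)
u(182, -623) - s(-514, x(14)) = (-142885 - 205*182 + 697*(-623) - 623*182) - (262769 + 377*(-26*14²) + 697*(-514) - (-13364)*14²) = (-142885 - 37310 - 434231 - 113386) - (262769 + 377*(-26*196) - 358258 - (-13364)*196) = -727812 - (262769 + 377*(-5096) - 358258 - 514*(-5096)) = -727812 - (262769 - 1921192 - 358258 + 2619344) = -727812 - 1*602663 = -727812 - 602663 = -1330475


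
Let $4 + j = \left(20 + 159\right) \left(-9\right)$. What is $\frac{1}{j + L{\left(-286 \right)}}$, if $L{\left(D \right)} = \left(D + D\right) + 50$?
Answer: $- \frac{1}{2137} \approx -0.00046795$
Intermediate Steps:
$L{\left(D \right)} = 50 + 2 D$ ($L{\left(D \right)} = 2 D + 50 = 50 + 2 D$)
$j = -1615$ ($j = -4 + \left(20 + 159\right) \left(-9\right) = -4 + 179 \left(-9\right) = -4 - 1611 = -1615$)
$\frac{1}{j + L{\left(-286 \right)}} = \frac{1}{-1615 + \left(50 + 2 \left(-286\right)\right)} = \frac{1}{-1615 + \left(50 - 572\right)} = \frac{1}{-1615 - 522} = \frac{1}{-2137} = - \frac{1}{2137}$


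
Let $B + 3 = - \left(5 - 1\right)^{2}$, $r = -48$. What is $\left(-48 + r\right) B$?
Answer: $1824$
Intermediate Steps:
$B = -19$ ($B = -3 - \left(5 - 1\right)^{2} = -3 - 4^{2} = -3 - 16 = -19$)
$\left(-48 + r\right) B = \left(-48 - 48\right) \left(-19\right) = \left(-96\right) \left(-19\right) = 1824$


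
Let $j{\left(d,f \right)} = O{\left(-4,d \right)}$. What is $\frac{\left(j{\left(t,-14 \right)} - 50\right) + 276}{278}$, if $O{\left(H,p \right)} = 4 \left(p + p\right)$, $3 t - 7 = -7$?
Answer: $\frac{113}{139} \approx 0.81295$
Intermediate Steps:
$t = 0$ ($t = \frac{7}{3} + \frac{1}{3} \left(-7\right) = \frac{7}{3} - \frac{7}{3} = 0$)
$O{\left(H,p \right)} = 8 p$ ($O{\left(H,p \right)} = 4 \cdot 2 p = 8 p$)
$j{\left(d,f \right)} = 8 d$
$\frac{\left(j{\left(t,-14 \right)} - 50\right) + 276}{278} = \frac{\left(8 \cdot 0 - 50\right) + 276}{278} = \left(\left(0 - 50\right) + 276\right) \frac{1}{278} = \left(-50 + 276\right) \frac{1}{278} = 226 \cdot \frac{1}{278} = \frac{113}{139}$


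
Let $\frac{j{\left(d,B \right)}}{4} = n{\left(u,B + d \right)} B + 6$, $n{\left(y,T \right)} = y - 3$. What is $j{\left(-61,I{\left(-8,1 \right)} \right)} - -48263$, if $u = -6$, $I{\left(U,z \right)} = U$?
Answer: $48575$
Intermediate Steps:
$n{\left(y,T \right)} = -3 + y$ ($n{\left(y,T \right)} = y - 3 = -3 + y$)
$j{\left(d,B \right)} = 24 - 36 B$ ($j{\left(d,B \right)} = 4 \left(\left(-3 - 6\right) B + 6\right) = 4 \left(- 9 B + 6\right) = 4 \left(6 - 9 B\right) = 24 - 36 B$)
$j{\left(-61,I{\left(-8,1 \right)} \right)} - -48263 = \left(24 - -288\right) - -48263 = \left(24 + 288\right) + 48263 = 312 + 48263 = 48575$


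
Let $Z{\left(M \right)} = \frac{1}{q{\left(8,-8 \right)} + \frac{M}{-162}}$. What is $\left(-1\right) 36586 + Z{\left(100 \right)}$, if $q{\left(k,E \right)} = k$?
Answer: $- \frac{21878347}{598} \approx -36586.0$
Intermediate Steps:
$Z{\left(M \right)} = \frac{1}{8 - \frac{M}{162}}$ ($Z{\left(M \right)} = \frac{1}{8 + \frac{M}{-162}} = \frac{1}{8 + M \left(- \frac{1}{162}\right)} = \frac{1}{8 - \frac{M}{162}}$)
$\left(-1\right) 36586 + Z{\left(100 \right)} = \left(-1\right) 36586 - \frac{162}{-1296 + 100} = -36586 - \frac{162}{-1196} = -36586 - - \frac{81}{598} = -36586 + \frac{81}{598} = - \frac{21878347}{598}$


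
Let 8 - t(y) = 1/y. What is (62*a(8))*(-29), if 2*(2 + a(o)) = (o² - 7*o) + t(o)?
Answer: -85405/8 ≈ -10676.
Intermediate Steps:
t(y) = 8 - 1/y
a(o) = 2 + o²/2 - 7*o/2 - 1/(2*o) (a(o) = -2 + ((o² - 7*o) + (8 - 1/o))/2 = -2 + (8 + o² - 1/o - 7*o)/2 = -2 + (4 + o²/2 - 7*o/2 - 1/(2*o)) = 2 + o²/2 - 7*o/2 - 1/(2*o))
(62*a(8))*(-29) = (62*((½)*(-1 + 8³ - 7*8² + 4*8)/8))*(-29) = (62*((½)*(⅛)*(-1 + 512 - 7*64 + 32)))*(-29) = (62*((½)*(⅛)*(-1 + 512 - 448 + 32)))*(-29) = (62*((½)*(⅛)*95))*(-29) = (62*(95/16))*(-29) = (2945/8)*(-29) = -85405/8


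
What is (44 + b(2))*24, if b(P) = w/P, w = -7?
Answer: 972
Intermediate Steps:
b(P) = -7/P
(44 + b(2))*24 = (44 - 7/2)*24 = (81/2)*24 = 972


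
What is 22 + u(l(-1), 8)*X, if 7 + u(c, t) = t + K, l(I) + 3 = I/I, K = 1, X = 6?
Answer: 34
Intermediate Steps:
l(I) = -2 (l(I) = -3 + I/I = -3 + 1 = -2)
u(c, t) = -6 + t (u(c, t) = -7 + (t + 1) = -7 + (1 + t) = -6 + t)
22 + u(l(-1), 8)*X = 22 + (-6 + 8)*6 = 22 + 2*6 = 22 + 12 = 34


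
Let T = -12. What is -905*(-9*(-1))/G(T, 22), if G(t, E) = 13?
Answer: -8145/13 ≈ -626.54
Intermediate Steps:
-905*(-9*(-1))/G(T, 22) = -905*(-9*(-1))/13 = -8145/13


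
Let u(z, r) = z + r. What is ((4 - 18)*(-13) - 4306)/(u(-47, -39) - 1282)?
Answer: 1031/342 ≈ 3.0146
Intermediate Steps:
u(z, r) = r + z
((4 - 18)*(-13) - 4306)/(u(-47, -39) - 1282) = ((4 - 18)*(-13) - 4306)/((-39 - 47) - 1282) = (-14*(-13) - 4306)/(-86 - 1282) = (182 - 4306)/(-1368) = -4124*(-1/1368) = 1031/342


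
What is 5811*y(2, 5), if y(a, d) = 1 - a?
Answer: -5811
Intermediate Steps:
5811*y(2, 5) = 5811*(1 - 1*2) = 5811*(1 - 2) = 5811*(-1) = -5811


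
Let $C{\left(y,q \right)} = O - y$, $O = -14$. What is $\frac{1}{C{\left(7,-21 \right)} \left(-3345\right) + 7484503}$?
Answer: $\frac{1}{7554748} \approx 1.3237 \cdot 10^{-7}$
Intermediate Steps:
$C{\left(y,q \right)} = -14 - y$
$\frac{1}{C{\left(7,-21 \right)} \left(-3345\right) + 7484503} = \frac{1}{\left(-14 - 7\right) \left(-3345\right) + 7484503} = \frac{1}{\left(-21\right) \left(-3345\right) + 7484503} = \frac{1}{70245 + 7484503} = \frac{1}{7554748}$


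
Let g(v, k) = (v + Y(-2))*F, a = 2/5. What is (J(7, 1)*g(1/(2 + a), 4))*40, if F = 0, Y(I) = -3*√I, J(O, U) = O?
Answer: 0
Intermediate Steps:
a = ⅖ (a = 2*(⅕) = ⅖ ≈ 0.40000)
g(v, k) = 0 (g(v, k) = (v - 3*I*√2)*0 = 0)
(J(7, 1)*g(1/(2 + a), 4))*40 = (7*0)*40 = 0*40 = 0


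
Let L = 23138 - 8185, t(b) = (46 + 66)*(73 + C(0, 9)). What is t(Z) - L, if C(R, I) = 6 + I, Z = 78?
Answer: -5097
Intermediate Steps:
t(b) = 9856 (t(b) = (46 + 66)*(73 + (6 + 9)) = 112*(73 + 15) = 112*88 = 9856)
L = 14953
t(Z) - L = 9856 - 1*14953 = 9856 - 14953 = -5097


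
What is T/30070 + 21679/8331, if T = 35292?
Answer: 472952591/125256585 ≈ 3.7759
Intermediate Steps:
T/30070 + 21679/8331 = 35292/30070 + 21679/8331 = 35292*(1/30070) + 21679*(1/8331) = 17646/15035 + 21679/8331 = 472952591/125256585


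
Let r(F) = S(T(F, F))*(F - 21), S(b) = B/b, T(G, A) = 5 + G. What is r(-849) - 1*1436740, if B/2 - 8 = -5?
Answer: -303150835/211 ≈ -1.4367e+6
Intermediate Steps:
B = 6 (B = 16 + 2*(-5) = 16 - 10 = 6)
S(b) = 6/b
r(F) = 6*(-21 + F)/(5 + F) (r(F) = (6/(5 + F))*(F - 21) = (6/(5 + F))*(-21 + F) = 6*(-21 + F)/(5 + F))
r(-849) - 1*1436740 = 6*(-21 - 849)/(5 - 849) - 1*1436740 = 6*(-870)/(-844) - 1436740 = 6*(-1/844)*(-870) - 1436740 = 1305/211 - 1436740 = -303150835/211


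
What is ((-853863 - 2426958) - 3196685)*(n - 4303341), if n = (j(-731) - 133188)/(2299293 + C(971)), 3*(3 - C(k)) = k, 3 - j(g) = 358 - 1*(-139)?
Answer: 192250992546279386958/6896917 ≈ 2.7875e+13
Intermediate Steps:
j(g) = -494 (j(g) = 3 - (358 - 1*(-139)) = 3 - (358 + 139) = 3 - 1*497 = 3 - 497 = -494)
C(k) = 3 - k/3
n = -401046/6896917 (n = (-494 - 133188)/(2299293 + (3 - ⅓*971)) = -133682/(2299293 + (3 - 971/3)) = -133682/(2299293 - 962/3) = -133682/6896917/3 = -133682*3/6896917 = -401046/6896917 ≈ -0.058149)
((-853863 - 2426958) - 3196685)*(n - 4303341) = ((-853863 - 2426958) - 3196685)*(-401046/6896917 - 4303341) = (-3280821 - 3196685)*(-29679786100743/6896917) = -6477506*(-29679786100743/6896917) = 192250992546279386958/6896917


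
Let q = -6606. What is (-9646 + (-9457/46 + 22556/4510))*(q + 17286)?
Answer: -1090840597236/10373 ≈ -1.0516e+8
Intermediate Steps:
(-9646 + (-9457/46 + 22556/4510))*(q + 17286) = (-9646 + (-9457/46 + 22556/4510))*(-6606 + 17286) = (-9646 + (-9457*1/46 + 22556*(1/4510)))*10680 = (-9646 + (-9457/46 + 11278/2255))*10680 = (-9646 - 20806747/103730)*10680 = -1021386327/103730*10680 = -1090840597236/10373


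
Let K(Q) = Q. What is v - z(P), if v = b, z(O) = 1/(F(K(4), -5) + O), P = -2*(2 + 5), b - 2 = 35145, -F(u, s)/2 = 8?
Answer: 1054411/30 ≈ 35147.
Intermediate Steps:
F(u, s) = -16 (F(u, s) = -2*8 = -16)
b = 35147 (b = 2 + 35145 = 35147)
P = -14 (P = -2*7 = -14)
z(O) = 1/(-16 + O)
v = 35147
v - z(P) = 35147 - 1/(-16 - 14) = 35147 - 1/(-30) = 35147 - 1*(-1/30) = 35147 + 1/30 = 1054411/30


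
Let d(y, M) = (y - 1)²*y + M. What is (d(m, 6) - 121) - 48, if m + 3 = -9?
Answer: -2191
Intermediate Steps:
m = -12 (m = -3 - 9 = -12)
d(y, M) = M + y*(-1 + y)² (d(y, M) = (-1 + y)²*y + M = y*(-1 + y)² + M = M + y*(-1 + y)²)
(d(m, 6) - 121) - 48 = ((6 - 12*(-1 - 12)²) - 121) - 48 = ((6 - 12*(-13)²) - 121) - 48 = ((6 - 12*169) - 121) - 48 = ((6 - 2028) - 121) - 48 = (-2022 - 121) - 48 = -2143 - 48 = -2191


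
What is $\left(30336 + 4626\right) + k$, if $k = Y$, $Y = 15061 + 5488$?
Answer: $55511$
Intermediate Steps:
$Y = 20549$
$k = 20549$
$\left(30336 + 4626\right) + k = \left(30336 + 4626\right) + 20549 = 34962 + 20549 = 55511$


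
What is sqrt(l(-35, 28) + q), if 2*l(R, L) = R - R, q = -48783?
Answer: I*sqrt(48783) ≈ 220.87*I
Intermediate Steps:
l(R, L) = 0 (l(R, L) = (R - R)/2 = (1/2)*0 = 0)
sqrt(l(-35, 28) + q) = sqrt(0 - 48783) = sqrt(-48783) = I*sqrt(48783)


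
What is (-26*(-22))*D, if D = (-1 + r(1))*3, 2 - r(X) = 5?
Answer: -6864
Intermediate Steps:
r(X) = -3 (r(X) = 2 - 1*5 = 2 - 5 = -3)
D = -12 (D = (-1 - 3)*3 = -4*3 = -12)
(-26*(-22))*D = -26*(-22)*(-12) = 572*(-12) = -6864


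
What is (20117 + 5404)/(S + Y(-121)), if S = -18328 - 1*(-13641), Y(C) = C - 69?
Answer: -25521/4877 ≈ -5.2329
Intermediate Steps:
Y(C) = -69 + C
S = -4687 (S = -18328 + 13641 = -4687)
(20117 + 5404)/(S + Y(-121)) = (20117 + 5404)/(-4687 + (-69 - 121)) = 25521/(-4687 - 190) = 25521/(-4877) = 25521*(-1/4877) = -25521/4877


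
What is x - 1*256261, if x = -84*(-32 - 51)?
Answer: -249289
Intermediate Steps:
x = 6972 (x = -84*(-83) = 6972)
x - 1*256261 = 6972 - 1*256261 = 6972 - 256261 = -249289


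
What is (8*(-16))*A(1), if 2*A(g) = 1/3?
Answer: -64/3 ≈ -21.333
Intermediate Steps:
A(g) = 1/6 (A(g) = (1/2)/3 = (1/2)*(1/3) = 1/6)
(8*(-16))*A(1) = (8*(-16))*(1/6) = -128*1/6 = -64/3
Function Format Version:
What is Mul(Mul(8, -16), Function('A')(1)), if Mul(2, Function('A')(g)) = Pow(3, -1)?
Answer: Rational(-64, 3) ≈ -21.333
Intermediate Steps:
Function('A')(g) = Rational(1, 6) (Function('A')(g) = Mul(Rational(1, 2), Pow(3, -1)) = Mul(Rational(1, 2), Rational(1, 3)) = Rational(1, 6))
Mul(Mul(8, -16), Function('A')(1)) = Mul(Mul(8, -16), Rational(1, 6)) = Mul(-128, Rational(1, 6)) = Rational(-64, 3)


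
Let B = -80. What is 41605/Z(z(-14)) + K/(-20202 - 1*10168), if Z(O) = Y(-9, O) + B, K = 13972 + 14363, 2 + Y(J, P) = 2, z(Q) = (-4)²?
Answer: -25316213/48592 ≈ -521.00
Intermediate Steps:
z(Q) = 16
Y(J, P) = 0 (Y(J, P) = -2 + 2 = 0)
K = 28335
Z(O) = -80 (Z(O) = 0 - 80 = -80)
41605/Z(z(-14)) + K/(-20202 - 1*10168) = 41605/(-80) + 28335/(-20202 - 1*10168) = 41605*(-1/80) + 28335/(-20202 - 10168) = -8321/16 + 28335/(-30370) = -8321/16 + 28335*(-1/30370) = -8321/16 - 5667/6074 = -25316213/48592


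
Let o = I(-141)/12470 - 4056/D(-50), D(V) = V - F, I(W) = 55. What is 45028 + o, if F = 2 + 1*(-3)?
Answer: 5512807971/122206 ≈ 45111.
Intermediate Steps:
F = -1 (F = 2 - 3 = -1)
D(V) = 1 + V (D(V) = V - 1*(-1) = V + 1 = 1 + V)
o = 10116203/122206 (o = 55/12470 - 4056/(1 - 50) = 55*(1/12470) - 4056/(-49) = 11/2494 - 4056*(-1/49) = 11/2494 + 4056/49 = 10116203/122206 ≈ 82.780)
45028 + o = 45028 + 10116203/122206 = 5512807971/122206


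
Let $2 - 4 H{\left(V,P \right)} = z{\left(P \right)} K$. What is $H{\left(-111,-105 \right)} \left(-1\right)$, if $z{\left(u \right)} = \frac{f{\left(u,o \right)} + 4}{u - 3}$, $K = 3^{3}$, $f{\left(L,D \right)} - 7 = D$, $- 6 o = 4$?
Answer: $- \frac{55}{48} \approx -1.1458$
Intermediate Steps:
$o = - \frac{2}{3}$ ($o = \left(- \frac{1}{6}\right) 4 = - \frac{2}{3} \approx -0.66667$)
$f{\left(L,D \right)} = 7 + D$
$K = 27$
$z{\left(u \right)} = \frac{31}{3 \left(-3 + u\right)}$ ($z{\left(u \right)} = \frac{\left(7 - \frac{2}{3}\right) + 4}{u - 3} = \frac{\frac{19}{3} + 4}{-3 + u} = \frac{31}{3 \left(-3 + u\right)}$)
$H{\left(V,P \right)} = \frac{1}{2} - \frac{279}{4 \left(-3 + P\right)}$ ($H{\left(V,P \right)} = \frac{1}{2} - \frac{\frac{31}{3 \left(-3 + P\right)} 27}{4} = \frac{1}{2} - \frac{279 \frac{1}{-3 + P}}{4} = \frac{1}{2} - \frac{279}{4 \left(-3 + P\right)}$)
$H{\left(-111,-105 \right)} \left(-1\right) = \frac{-285 + 2 \left(-105\right)}{4 \left(-3 - 105\right)} \left(-1\right) = \frac{-285 - 210}{4 \left(-108\right)} \left(-1\right) = \frac{1}{4} \left(- \frac{1}{108}\right) \left(-495\right) \left(-1\right) = \frac{55}{48} \left(-1\right) = - \frac{55}{48}$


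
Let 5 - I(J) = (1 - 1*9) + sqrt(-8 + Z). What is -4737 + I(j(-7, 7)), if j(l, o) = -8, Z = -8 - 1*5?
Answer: -4724 - I*sqrt(21) ≈ -4724.0 - 4.5826*I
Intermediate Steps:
Z = -13 (Z = -8 - 5 = -13)
I(J) = 13 - I*sqrt(21) (I(J) = 5 - ((1 - 1*9) + sqrt(-8 - 13)) = 5 - ((1 - 9) + sqrt(-21)) = 5 - (-8 + I*sqrt(21)) = 5 + (8 - I*sqrt(21)) = 13 - I*sqrt(21))
-4737 + I(j(-7, 7)) = -4737 + (13 - I*sqrt(21)) = -4724 - I*sqrt(21)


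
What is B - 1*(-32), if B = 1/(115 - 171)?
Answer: 1791/56 ≈ 31.982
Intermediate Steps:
B = -1/56 (B = 1/(-56) = -1/56 ≈ -0.017857)
B - 1*(-32) = -1/56 - 1*(-32) = -1/56 + 32 = 1791/56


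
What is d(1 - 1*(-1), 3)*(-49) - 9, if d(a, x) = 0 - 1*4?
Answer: 187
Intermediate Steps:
d(a, x) = -4 (d(a, x) = 0 - 4 = -4)
d(1 - 1*(-1), 3)*(-49) - 9 = -4*(-49) - 9 = 196 - 9 = 187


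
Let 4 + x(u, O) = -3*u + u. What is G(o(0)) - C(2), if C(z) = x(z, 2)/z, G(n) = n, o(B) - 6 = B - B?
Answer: 10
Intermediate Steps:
o(B) = 6 (o(B) = 6 + (B - B) = 6 + 0 = 6)
x(u, O) = -4 - 2*u (x(u, O) = -4 + (-3*u + u) = -4 - 2*u)
C(z) = (-4 - 2*z)/z
G(o(0)) - C(2) = 6 - (-2 - 4/2) = 6 - (-2 - 4*½) = 6 - (-2 - 2) = 6 - 1*(-4) = 6 + 4 = 10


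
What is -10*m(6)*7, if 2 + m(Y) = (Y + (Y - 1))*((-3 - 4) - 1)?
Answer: 6300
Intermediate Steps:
m(Y) = 6 - 16*Y (m(Y) = -2 + (Y + (Y - 1))*((-3 - 4) - 1) = -2 + (Y + (-1 + Y))*(-7 - 1) = -2 + (-1 + 2*Y)*(-8) = -2 + (8 - 16*Y) = 6 - 16*Y)
-10*m(6)*7 = -10*(6 - 16*6)*7 = -10*(6 - 96)*7 = -10*(-90)*7 = 900*7 = 6300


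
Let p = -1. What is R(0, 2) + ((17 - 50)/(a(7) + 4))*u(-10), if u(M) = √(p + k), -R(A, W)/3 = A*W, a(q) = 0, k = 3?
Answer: -33*√2/4 ≈ -11.667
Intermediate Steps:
R(A, W) = -3*A*W
u(M) = √2 (u(M) = √(-1 + 3) = √2)
R(0, 2) + ((17 - 50)/(a(7) + 4))*u(-10) = -3*0*2 + ((17 - 50)/(0 + 4))*√2 = 0 + (-33/4)*√2 = 0 + (-33*¼)*√2 = 0 - 33*√2/4 = -33*√2/4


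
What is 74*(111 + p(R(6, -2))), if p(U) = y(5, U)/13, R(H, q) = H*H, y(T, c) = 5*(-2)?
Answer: 106042/13 ≈ 8157.1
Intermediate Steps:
y(T, c) = -10
R(H, q) = H²
p(U) = -10/13
74*(111 + p(R(6, -2))) = 74*(111 - 10/13) = 74*(1433/13) = 106042/13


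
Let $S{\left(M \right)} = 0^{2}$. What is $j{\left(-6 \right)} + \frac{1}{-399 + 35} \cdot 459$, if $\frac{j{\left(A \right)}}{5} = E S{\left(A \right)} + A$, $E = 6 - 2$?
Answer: $- \frac{11379}{364} \approx -31.261$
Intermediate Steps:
$E = 4$
$S{\left(M \right)} = 0$
$j{\left(A \right)} = 5 A$ ($j{\left(A \right)} = 5 \left(4 \cdot 0 + A\right) = 5 \left(0 + A\right) = 5 A$)
$j{\left(-6 \right)} + \frac{1}{-399 + 35} \cdot 459 = 5 \left(-6\right) + \frac{1}{-399 + 35} \cdot 459 = -30 + \frac{1}{-364} \cdot 459 = -30 - \frac{459}{364} = - \frac{11379}{364}$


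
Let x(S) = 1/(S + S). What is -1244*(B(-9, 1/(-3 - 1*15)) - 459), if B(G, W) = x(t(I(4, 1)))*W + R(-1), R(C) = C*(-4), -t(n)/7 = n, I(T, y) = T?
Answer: 142636729/252 ≈ 5.6602e+5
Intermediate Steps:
t(n) = -7*n
x(S) = 1/(2*S)
R(C) = -4*C
B(G, W) = 4 - W/56 (B(G, W) = (1/(2*((-7*4))))*W - 4*(-1) = ((½)/(-28))*W + 4 = ((½)*(-1/28))*W + 4 = -W/56 + 4 = 4 - W/56)
-1244*(B(-9, 1/(-3 - 1*15)) - 459) = -1244*((4 - 1/(56*(-3 - 1*15))) - 459) = -1244*((4 - 1/(56*(-3 - 15))) - 459) = -1244*((4 - 1/56/(-18)) - 459) = -1244*((4 - 1/56*(-1/18)) - 459) = -1244*((4 + 1/1008) - 459) = -1244*(4033/1008 - 459) = -1244*(-458639/1008) = 142636729/252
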